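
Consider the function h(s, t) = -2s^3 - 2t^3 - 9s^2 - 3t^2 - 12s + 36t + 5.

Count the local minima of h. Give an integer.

1

h separates as a function of s plus a function of t, so ∇h=0 decouples.
∂h/∂s = -6(s + 1)(s + 2) = 0 at s ∈ {-2, -1}; ∂h/∂t = -6(t - 2)(t + 3) = 0 at t ∈ {-3, 2}.
The Hessian is diagonal: diag(h_ss, h_tt). Second derivatives: h_ss(-2)=6, h_ss(-1)=-6; h_tt(-3)=30, h_tt(2)=-30.
Local minima occur where both diagonal entries positive: (-2, -3). Count: 1.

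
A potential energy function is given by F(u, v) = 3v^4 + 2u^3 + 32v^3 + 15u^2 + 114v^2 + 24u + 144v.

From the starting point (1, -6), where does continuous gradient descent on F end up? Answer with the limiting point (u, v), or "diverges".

F is separable, so gradient descent decouples: u follows -∂F/∂u, v follows -∂F/∂v.
∂F/∂u = 6(u + 1)(u + 4); at u=1 this is 60, so u decreases.
∂F/∂v = 12(v + 1)(v + 3)(v + 4); at v=-6 this is -360, so v increases.
u converges to its nearest critical value -1 (a local min of the u-part); v converges to -4. The iterate converges to (-1, -4).

(-1, -4)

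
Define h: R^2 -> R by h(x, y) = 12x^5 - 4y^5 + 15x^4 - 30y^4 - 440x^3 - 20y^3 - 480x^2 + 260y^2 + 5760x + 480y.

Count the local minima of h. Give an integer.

4

h separates as a function of x plus a function of y, so ∇h=0 decouples.
∂h/∂x = 60(x - 4)(x - 2)(x + 3)(x + 4) = 0 at x ∈ {-4, -3, 2, 4}; ∂h/∂y = -20(y - 2)(y + 1)(y + 3)(y + 4) = 0 at y ∈ {-4, -3, -1, 2}.
The Hessian is diagonal: diag(h_xx, h_yy). Second derivatives: h_xx(-4)=-2880, h_xx(-3)=2100, h_xx(2)=-3600, h_xx(4)=6720; h_yy(-4)=360, h_yy(-3)=-200, h_yy(-1)=360, h_yy(2)=-1800.
Local minima occur where both diagonal entries positive: (-3, -4), (-3, -1), (4, -4), (4, -1). Count: 4.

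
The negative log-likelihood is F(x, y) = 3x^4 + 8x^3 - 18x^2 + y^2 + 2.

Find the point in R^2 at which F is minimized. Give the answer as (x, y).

F(x,y) separates as P(x) + Q(y) + 2, so its minimum is min P + min Q + 2.
P'(x) = 12x(x - 1)(x + 3) vanishes at x ∈ {-3, 0, 1}; Q'(y) = 2y vanishes at y ∈ {0}.
Local minima of P (where P''>0): P(-3)=-135, P(1)=-7. Local minima of Q: Q(0)=0.
So the global minimum of F is P(-3) + Q(0) + 2 = -135 + 0 + 2 = -133, attained at (-3, 0).

(-3, 0)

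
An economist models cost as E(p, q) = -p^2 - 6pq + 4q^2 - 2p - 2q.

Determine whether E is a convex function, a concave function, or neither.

E is quadratic, so its Hessian is the constant matrix H = [[-2, -6], [-6, 8]].
det(H) = -52, tr(H) = 6.
det(H) < 0, so H is indefinite: neither convex nor concave.

neither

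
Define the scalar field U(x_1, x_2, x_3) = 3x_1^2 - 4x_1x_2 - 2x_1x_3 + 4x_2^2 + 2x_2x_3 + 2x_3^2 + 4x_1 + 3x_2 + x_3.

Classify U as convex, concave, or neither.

U is quadratic, so its Hessian is the constant matrix H = [[6, -4, -2], [-4, 8, 2], [-2, 2, 4]].
Leading principal minors: 6, 32, 104.
All positive ⇒ H ≻ 0 ⇒ convex.

convex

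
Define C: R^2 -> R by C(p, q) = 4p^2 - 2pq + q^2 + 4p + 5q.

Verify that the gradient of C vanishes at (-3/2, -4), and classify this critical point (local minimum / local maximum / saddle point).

∇C = (8p - 2q + 4, -2p + 2q + 5); substituting (-3/2, -4) gives ∇C = (0, 0), so (-3/2, -4) is indeed a critical point.
The Hessian of C is constant: H = [[8, -2], [-2, 2]].
det(H) = 8·2 − (-2)² = 12.
det(H) > 0 and tr(H) = 10 > 0, so H is positive definite and the point is a local minimum.

local minimum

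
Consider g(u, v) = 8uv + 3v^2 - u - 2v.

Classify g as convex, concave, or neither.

g is quadratic, so its Hessian is the constant matrix H = [[0, 8], [8, 6]].
det(H) = -64, tr(H) = 6.
det(H) < 0, so H is indefinite: neither convex nor concave.

neither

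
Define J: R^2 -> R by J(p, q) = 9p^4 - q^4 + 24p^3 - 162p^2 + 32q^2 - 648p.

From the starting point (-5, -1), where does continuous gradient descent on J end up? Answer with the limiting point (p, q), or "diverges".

J is separable, so gradient descent decouples: p follows -∂J/∂p, q follows -∂J/∂q.
∂J/∂p = 36(p - 3)(p + 2)(p + 3); at p=-5 this is -1728, so p increases.
∂J/∂q = -4q(q - 4)(q + 4); at q=-1 this is -60, so q increases.
p converges to its nearest critical value -3 (a local min of the p-part); q converges to 0. The iterate converges to (-3, 0).

(-3, 0)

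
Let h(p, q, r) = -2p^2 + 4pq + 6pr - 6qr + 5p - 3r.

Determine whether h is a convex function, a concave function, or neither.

h is quadratic, so its Hessian is the constant matrix H = [[-4, 4, 6], [4, 0, -6], [6, -6, 0]].
Leading principal minors: -4, -16, -144.
Neither pattern holds ⇒ H is indefinite ⇒ neither convex nor concave.

neither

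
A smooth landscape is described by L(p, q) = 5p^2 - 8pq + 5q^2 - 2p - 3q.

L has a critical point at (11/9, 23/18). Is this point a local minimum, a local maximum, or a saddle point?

local minimum

The Hessian of L is constant: H = [[10, -8], [-8, 10]].
det(H) = 10·10 − (-8)² = 36.
det(H) > 0 and tr(H) = 20 > 0, so H is positive definite and the point is a local minimum.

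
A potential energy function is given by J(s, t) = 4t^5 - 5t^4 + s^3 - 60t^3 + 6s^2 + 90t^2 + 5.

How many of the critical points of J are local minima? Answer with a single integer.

J separates as a function of s plus a function of t, so ∇J=0 decouples.
∂J/∂s = 3s(s + 4) = 0 at s ∈ {-4, 0}; ∂J/∂t = 20t(t - 3)(t - 1)(t + 3) = 0 at t ∈ {-3, 0, 1, 3}.
The Hessian is diagonal: diag(J_ss, J_tt). Second derivatives: J_ss(-4)=-12, J_ss(0)=12; J_tt(-3)=-1440, J_tt(0)=180, J_tt(1)=-160, J_tt(3)=720.
Local minima occur where both diagonal entries positive: (0, 0), (0, 3). Count: 2.

2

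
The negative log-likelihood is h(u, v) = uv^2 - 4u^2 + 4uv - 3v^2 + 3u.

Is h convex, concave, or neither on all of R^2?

The term uv^2 is cubic, so the Hessian is not constant.
∂²h/∂v² = 2u - 6, which takes both signs as u varies (negative for sufficiently negative u). A diagonal entry of the Hessian changing sign means the Hessian is neither positive- nor negative-semidefinite on all of R^2.

neither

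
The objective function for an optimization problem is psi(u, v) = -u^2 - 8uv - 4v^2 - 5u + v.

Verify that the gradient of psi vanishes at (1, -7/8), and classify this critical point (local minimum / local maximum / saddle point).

saddle point

∇psi = (-2u - 8v - 5, -8u - 8v + 1); substituting (1, -7/8) gives ∇psi = (0, 0), so (1, -7/8) is indeed a critical point.
The Hessian of psi is constant: H = [[-2, -8], [-8, -8]].
det(H) = (-2)·(-8) − (-8)² = -48.
Since det(H) < 0, H is indefinite and the critical point is a saddle point.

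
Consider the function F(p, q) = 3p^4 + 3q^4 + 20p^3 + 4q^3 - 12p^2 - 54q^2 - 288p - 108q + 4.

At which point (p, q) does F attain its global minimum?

(2, 3)

F(p,q) separates as A(p) + B(q) + 4, so its minimum is min A + min B + 4.
A'(p) = 12(p - 2)(p + 3)(p + 4) vanishes at p ∈ {-4, -3, 2}; B'(q) = 12(q - 3)(q + 1)(q + 3) vanishes at q ∈ {-3, -1, 3}.
Local minima of A (where A''>0): A(-4)=448, A(2)=-416. Local minima of B: B(-3)=-27, B(3)=-459.
So the global minimum of F is A(2) + B(3) + 4 = -416 − 459 + 4 = -871, attained at (2, 3).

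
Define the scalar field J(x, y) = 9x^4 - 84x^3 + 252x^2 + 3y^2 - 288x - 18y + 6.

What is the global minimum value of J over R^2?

J(x,y) separates as P(x) + Q(y) + 6, so its minimum is min P + min Q + 6.
P'(x) = 36(x - 4)(x - 2)(x - 1) vanishes at x ∈ {1, 2, 4}; Q'(y) = 6y - 18 vanishes at y ∈ {3}.
Local minima of P (where P''>0): P(1)=-111, P(4)=-192. Local minima of Q: Q(3)=-27.
So the global minimum of J is P(4) + Q(3) + 6 = -192 − 27 + 6 = -213, attained at (4, 3).

-213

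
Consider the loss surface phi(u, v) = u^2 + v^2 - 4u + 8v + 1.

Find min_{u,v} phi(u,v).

-19

phi(u,v) separates as P(u) + Q(v) + 1, so its minimum is min P + min Q + 1.
P'(u) = 2u - 4 vanishes at u ∈ {2}; Q'(v) = 2v + 8 vanishes at v ∈ {-4}.
Local minima of P (where P''>0): P(2)=-4. Local minima of Q: Q(-4)=-16.
So the global minimum of phi is P(2) + Q(-4) + 1 = -4 − 16 + 1 = -19, attained at (2, -4).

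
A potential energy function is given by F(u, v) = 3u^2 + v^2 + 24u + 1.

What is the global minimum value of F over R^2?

-47

F(u,v) separates as P(u) + Q(v) + 1, so its minimum is min P + min Q + 1.
P'(u) = 6u + 24 vanishes at u ∈ {-4}; Q'(v) = 2v vanishes at v ∈ {0}.
Local minima of P (where P''>0): P(-4)=-48. Local minima of Q: Q(0)=0.
So the global minimum of F is P(-4) + Q(0) + 1 = -48 + 0 + 1 = -47, attained at (-4, 0).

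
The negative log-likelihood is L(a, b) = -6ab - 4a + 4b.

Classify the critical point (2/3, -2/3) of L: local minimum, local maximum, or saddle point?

saddle point

The Hessian of L is constant: H = [[0, -6], [-6, 0]].
det(H) = 0·0 − (-6)² = -36.
Since det(H) < 0, H is indefinite and the critical point is a saddle point.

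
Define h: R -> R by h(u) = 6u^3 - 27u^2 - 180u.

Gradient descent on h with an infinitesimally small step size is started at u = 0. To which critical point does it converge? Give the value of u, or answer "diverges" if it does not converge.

5

h'(u) = 18(u - 5)(u + 2), so h'(0) = -180.
Gradient descent moves in the -h' direction, i.e. u is increasing.
The nearest critical point in that direction is u = 5, where h'' = 126 > 0 (a local minimum). The iterate converges there.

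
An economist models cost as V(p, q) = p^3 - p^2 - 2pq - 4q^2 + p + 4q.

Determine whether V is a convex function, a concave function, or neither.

neither

The term p^3 is cubic, so the Hessian is not constant.
∂²V/∂p² = 6p - 2, which takes both signs as p varies (negative for sufficiently negative p). A diagonal entry of the Hessian changing sign means the Hessian is neither positive- nor negative-semidefinite on all of R^2.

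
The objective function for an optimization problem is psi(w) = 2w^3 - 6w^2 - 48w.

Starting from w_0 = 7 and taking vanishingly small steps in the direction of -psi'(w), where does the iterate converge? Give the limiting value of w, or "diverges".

psi'(w) = 6(w - 4)(w + 2), so psi'(7) = 162.
Gradient descent moves in the -psi' direction, i.e. w is decreasing.
The nearest critical point in that direction is w = 4, where psi'' = 36 > 0 (a local minimum). The iterate converges there.

4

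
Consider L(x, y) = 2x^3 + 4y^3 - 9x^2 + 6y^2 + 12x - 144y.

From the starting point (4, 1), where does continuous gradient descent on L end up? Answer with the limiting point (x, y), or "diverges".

(2, 3)

L is separable, so gradient descent decouples: x follows -∂L/∂x, y follows -∂L/∂y.
∂L/∂x = 6(x - 2)(x - 1); at x=4 this is 36, so x decreases.
∂L/∂y = 12(y - 3)(y + 4); at y=1 this is -120, so y increases.
x converges to its nearest critical value 2 (a local min of the x-part); y converges to 3. The iterate converges to (2, 3).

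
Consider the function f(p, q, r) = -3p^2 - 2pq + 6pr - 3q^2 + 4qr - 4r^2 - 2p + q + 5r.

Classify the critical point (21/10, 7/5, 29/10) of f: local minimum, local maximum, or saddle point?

local maximum

The Hessian is constant: H = [[-6, -2, 6], [-2, -6, 4], [6, 4, -8]].
Leading principal minors: Δ₁ = -6, Δ₂ = 32, Δ₃ = -40.
The minors alternate sign starting negative (−, +, −), so H is negative definite: a local maximum.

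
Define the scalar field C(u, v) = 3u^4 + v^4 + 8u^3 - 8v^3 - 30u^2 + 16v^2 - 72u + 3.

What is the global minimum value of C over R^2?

-149

C(u,v) separates as P(u) + Q(v) + 3, so its minimum is min P + min Q + 3.
P'(u) = 12(u - 2)(u + 1)(u + 3) vanishes at u ∈ {-3, -1, 2}; Q'(v) = 4v(v - 4)(v - 2) vanishes at v ∈ {0, 2, 4}.
Local minima of P (where P''>0): P(-3)=-27, P(2)=-152. Local minima of Q: Q(0)=0, Q(4)=0.
So the global minimum of C is P(2) + Q(0) + 3 = -152 + 0 + 3 = -149, attained at (2, 0).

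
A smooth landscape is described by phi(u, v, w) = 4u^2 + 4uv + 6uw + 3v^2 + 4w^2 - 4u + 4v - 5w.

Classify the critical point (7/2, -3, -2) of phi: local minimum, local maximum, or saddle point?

local minimum

The Hessian is constant: H = [[8, 4, 6], [4, 6, 0], [6, 0, 8]].
Leading principal minors: Δ₁ = 8, Δ₂ = 32, Δ₃ = 40.
All leading minors are positive, so H is positive definite: a local minimum.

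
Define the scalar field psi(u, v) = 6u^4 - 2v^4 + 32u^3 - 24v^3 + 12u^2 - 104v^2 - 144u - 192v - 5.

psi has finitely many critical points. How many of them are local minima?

2

psi separates as a function of u plus a function of v, so ∇psi=0 decouples.
∂psi/∂u = 24(u - 1)(u + 2)(u + 3) = 0 at u ∈ {-3, -2, 1}; ∂psi/∂v = -8(v + 2)(v + 3)(v + 4) = 0 at v ∈ {-4, -3, -2}.
The Hessian is diagonal: diag(psi_uu, psi_vv). Second derivatives: psi_uu(-3)=96, psi_uu(-2)=-72, psi_uu(1)=288; psi_vv(-4)=-16, psi_vv(-3)=8, psi_vv(-2)=-16.
Local minima occur where both diagonal entries positive: (-3, -3), (1, -3). Count: 2.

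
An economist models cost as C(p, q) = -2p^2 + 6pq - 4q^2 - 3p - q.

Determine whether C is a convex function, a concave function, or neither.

C is quadratic, so its Hessian is the constant matrix H = [[-4, 6], [6, -8]].
det(H) = -4, tr(H) = -12.
det(H) < 0, so H is indefinite: neither convex nor concave.

neither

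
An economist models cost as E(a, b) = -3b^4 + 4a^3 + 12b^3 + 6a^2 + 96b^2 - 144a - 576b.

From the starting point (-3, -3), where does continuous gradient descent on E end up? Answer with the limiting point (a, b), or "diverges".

(3, 3)

E is separable, so gradient descent decouples: a follows -∂E/∂a, b follows -∂E/∂b.
∂E/∂a = 12(a - 3)(a + 4); at a=-3 this is -72, so a increases.
∂E/∂b = -12(b - 4)(b - 3)(b + 4); at b=-3 this is -504, so b increases.
a converges to its nearest critical value 3 (a local min of the a-part); b converges to 3. The iterate converges to (3, 3).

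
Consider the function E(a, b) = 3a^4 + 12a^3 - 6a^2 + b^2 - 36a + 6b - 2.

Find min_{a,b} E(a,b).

-38

E(a,b) separates as P(a) + Q(b) − 2, so its minimum is min P + min Q − 2.
P'(a) = 12(a - 1)(a + 1)(a + 3) vanishes at a ∈ {-3, -1, 1}; Q'(b) = 2b + 6 vanishes at b ∈ {-3}.
Local minima of P (where P''>0): P(-3)=-27, P(1)=-27. Local minima of Q: Q(-3)=-9.
So the global minimum of E is P(-3) + Q(-3) − 2 = -27 − 9 − 2 = -38, attained at (-3, -3).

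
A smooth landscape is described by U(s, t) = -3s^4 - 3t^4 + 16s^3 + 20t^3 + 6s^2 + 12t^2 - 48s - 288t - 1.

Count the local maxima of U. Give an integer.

U separates as a function of s plus a function of t, so ∇U=0 decouples.
∂U/∂s = -12(s - 4)(s - 1)(s + 1) = 0 at s ∈ {-1, 1, 4}; ∂U/∂t = -12(t - 4)(t - 3)(t + 2) = 0 at t ∈ {-2, 3, 4}.
The Hessian is diagonal: diag(U_ss, U_tt). Second derivatives: U_ss(-1)=-120, U_ss(1)=72, U_ss(4)=-180; U_tt(-2)=-360, U_tt(3)=60, U_tt(4)=-72.
Local maxima occur where both diagonal entries negative: (-1, -2), (-1, 4), (4, -2), (4, 4). Count: 4.

4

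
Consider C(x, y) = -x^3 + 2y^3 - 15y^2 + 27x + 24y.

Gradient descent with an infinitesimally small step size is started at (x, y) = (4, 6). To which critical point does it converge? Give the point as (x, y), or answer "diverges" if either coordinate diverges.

diverges

C is separable, so gradient descent decouples: x follows -∂C/∂x, y follows -∂C/∂y.
∂C/∂x = -3(x - 3)(x + 3); at x=4 this is -21, so x increases.
∂C/∂y = 6(y - 4)(y - 1); at y=6 this is 60, so y decreases.
The x-coordinate has no critical point in that direction and runs off to infinity.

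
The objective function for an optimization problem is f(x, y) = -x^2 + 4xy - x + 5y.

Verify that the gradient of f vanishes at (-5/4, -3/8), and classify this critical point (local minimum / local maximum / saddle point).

∇f = (-2x + 4y - 1, 4x + 5); substituting (-5/4, -3/8) gives ∇f = (0, 0), so (-5/4, -3/8) is indeed a critical point.
The Hessian of f is constant: H = [[-2, 4], [4, 0]].
det(H) = (-2)·0 − 4² = -16.
Since det(H) < 0, H is indefinite and the critical point is a saddle point.

saddle point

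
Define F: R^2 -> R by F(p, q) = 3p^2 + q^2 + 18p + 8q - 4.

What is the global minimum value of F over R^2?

-47

F(p,q) separates as A(p) + B(q) − 4, so its minimum is min A + min B − 4.
A'(p) = 6p + 18 vanishes at p ∈ {-3}; B'(q) = 2q + 8 vanishes at q ∈ {-4}.
Local minima of A (where A''>0): A(-3)=-27. Local minima of B: B(-4)=-16.
So the global minimum of F is A(-3) + B(-4) − 4 = -27 − 16 − 4 = -47, attained at (-3, -4).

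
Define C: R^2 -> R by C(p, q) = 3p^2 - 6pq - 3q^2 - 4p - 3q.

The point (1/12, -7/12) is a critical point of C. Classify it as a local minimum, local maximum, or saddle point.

saddle point

The Hessian of C is constant: H = [[6, -6], [-6, -6]].
det(H) = 6·(-6) − (-6)² = -72.
Since det(H) < 0, H is indefinite and the critical point is a saddle point.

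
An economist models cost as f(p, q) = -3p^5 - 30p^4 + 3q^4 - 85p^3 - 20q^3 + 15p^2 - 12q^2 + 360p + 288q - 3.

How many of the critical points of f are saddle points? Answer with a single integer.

f separates as a function of p plus a function of q, so ∇f=0 decouples.
∂f/∂p = -15(p - 1)(p + 2)(p + 3)(p + 4) = 0 at p ∈ {-4, -3, -2, 1}; ∂f/∂q = 12(q - 4)(q - 3)(q + 2) = 0 at q ∈ {-2, 3, 4}.
The Hessian is diagonal: diag(f_pp, f_qq). Second derivatives: f_pp(-4)=150, f_pp(-3)=-60, f_pp(-2)=90, f_pp(1)=-900; f_qq(-2)=360, f_qq(3)=-60, f_qq(4)=72.
Saddle points occur where the two diagonal entries have opposite signs: (-4, 3), (-3, -2), (-3, 4), (-2, 3), (1, -2), (1, 4). Count: 6.

6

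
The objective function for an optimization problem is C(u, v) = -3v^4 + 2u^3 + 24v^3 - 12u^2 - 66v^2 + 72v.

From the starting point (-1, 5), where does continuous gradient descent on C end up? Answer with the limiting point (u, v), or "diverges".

C is separable, so gradient descent decouples: u follows -∂C/∂u, v follows -∂C/∂v.
∂C/∂u = 6u(u - 4); at u=-1 this is 30, so u decreases.
∂C/∂v = -12(v - 3)(v - 2)(v - 1); at v=5 this is -288, so v increases.
The u-coordinate has no critical point in that direction and runs off to infinity.

diverges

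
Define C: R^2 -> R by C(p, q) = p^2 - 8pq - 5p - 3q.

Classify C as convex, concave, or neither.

C is quadratic, so its Hessian is the constant matrix H = [[2, -8], [-8, 0]].
det(H) = -64, tr(H) = 2.
det(H) < 0, so H is indefinite: neither convex nor concave.

neither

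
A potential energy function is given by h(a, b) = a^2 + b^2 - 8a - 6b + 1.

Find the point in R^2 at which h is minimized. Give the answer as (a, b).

(4, 3)

h(a,b) separates as P(a) + Q(b) + 1, so its minimum is min P + min Q + 1.
P'(a) = 2a - 8 vanishes at a ∈ {4}; Q'(b) = 2b - 6 vanishes at b ∈ {3}.
Local minima of P (where P''>0): P(4)=-16. Local minima of Q: Q(3)=-9.
So the global minimum of h is P(4) + Q(3) + 1 = -16 − 9 + 1 = -24, attained at (4, 3).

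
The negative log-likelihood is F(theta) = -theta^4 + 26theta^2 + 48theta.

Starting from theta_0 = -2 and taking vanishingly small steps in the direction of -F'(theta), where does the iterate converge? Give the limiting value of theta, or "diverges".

-1

F'(theta) = -4(theta - 4)(theta + 1)(theta + 3), so F'(-2) = -24.
Gradient descent moves in the -F' direction, i.e. theta is increasing.
The nearest critical point in that direction is theta = -1, where F'' = 40 > 0 (a local minimum). The iterate converges there.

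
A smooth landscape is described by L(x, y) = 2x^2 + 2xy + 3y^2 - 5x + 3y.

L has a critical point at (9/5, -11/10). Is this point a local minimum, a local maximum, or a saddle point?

local minimum

The Hessian of L is constant: H = [[4, 2], [2, 6]].
det(H) = 4·6 − 2² = 20.
det(H) > 0 and tr(H) = 10 > 0, so H is positive definite and the point is a local minimum.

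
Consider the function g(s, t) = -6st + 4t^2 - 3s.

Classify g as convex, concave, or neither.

neither

g is quadratic, so its Hessian is the constant matrix H = [[0, -6], [-6, 8]].
det(H) = -36, tr(H) = 8.
det(H) < 0, so H is indefinite: neither convex nor concave.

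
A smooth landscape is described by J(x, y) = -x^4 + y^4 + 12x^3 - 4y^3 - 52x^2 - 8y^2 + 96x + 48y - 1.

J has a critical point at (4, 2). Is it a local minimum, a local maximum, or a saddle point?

local maximum

The mixed partial ∂²J/∂x∂y is 0, so the Hessian at any point is diag(J_xx, J_yy) = diag(4(-3x^2 + 18x - 26), 4(3y^2 - 6y - 4)).
At (4, 2): H = diag(-8, -16).
Both eigenvalues are negative, so H is negative definite: a local maximum.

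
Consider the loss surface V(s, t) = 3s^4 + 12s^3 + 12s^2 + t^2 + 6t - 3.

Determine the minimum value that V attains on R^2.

V(s,t) separates as P(s) + Q(t) − 3, so its minimum is min P + min Q − 3.
P'(s) = 12s(s + 1)(s + 2) vanishes at s ∈ {-2, -1, 0}; Q'(t) = 2(t + 3) vanishes at t ∈ {-3}.
Local minima of P (where P''>0): P(-2)=0, P(0)=0. Local minima of Q: Q(-3)=-9.
So the global minimum of V is P(-2) + Q(-3) − 3 = 0 − 9 − 3 = -12, attained at (-2, -3).

-12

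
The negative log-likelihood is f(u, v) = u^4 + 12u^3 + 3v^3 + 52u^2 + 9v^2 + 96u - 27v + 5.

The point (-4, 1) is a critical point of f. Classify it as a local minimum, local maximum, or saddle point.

The mixed partial ∂²f/∂u∂v is 0, so the Hessian at any point is diag(f_uu, f_vv) = diag(4(3u^2 + 18u + 26), 18(v + 1)).
At (-4, 1): H = diag(8, 36).
Both eigenvalues are positive, so H is positive definite: a local minimum.

local minimum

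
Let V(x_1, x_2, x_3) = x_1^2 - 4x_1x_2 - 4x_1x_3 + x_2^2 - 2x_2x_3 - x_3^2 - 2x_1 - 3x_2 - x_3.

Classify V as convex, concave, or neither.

neither

V is quadratic, so its Hessian is the constant matrix H = [[2, -4, -4], [-4, 2, -2], [-4, -2, -2]].
Leading principal minors: 2, -12, -80.
Neither pattern holds ⇒ H is indefinite ⇒ neither convex nor concave.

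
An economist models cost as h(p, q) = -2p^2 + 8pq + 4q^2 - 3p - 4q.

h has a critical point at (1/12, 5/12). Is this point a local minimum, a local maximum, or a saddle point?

The Hessian of h is constant: H = [[-4, 8], [8, 8]].
det(H) = (-4)·8 − 8² = -96.
Since det(H) < 0, H is indefinite and the critical point is a saddle point.

saddle point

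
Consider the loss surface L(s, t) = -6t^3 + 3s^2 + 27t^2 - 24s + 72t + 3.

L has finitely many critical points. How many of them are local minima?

L separates as a function of s plus a function of t, so ∇L=0 decouples.
∂L/∂s = 6(s - 4) = 0 at s ∈ {4}; ∂L/∂t = -18(t - 4)(t + 1) = 0 at t ∈ {-1, 4}.
The Hessian is diagonal: diag(L_ss, L_tt). Second derivatives: L_ss(4)=6; L_tt(-1)=90, L_tt(4)=-90.
Local minima occur where both diagonal entries positive: (4, -1). Count: 1.

1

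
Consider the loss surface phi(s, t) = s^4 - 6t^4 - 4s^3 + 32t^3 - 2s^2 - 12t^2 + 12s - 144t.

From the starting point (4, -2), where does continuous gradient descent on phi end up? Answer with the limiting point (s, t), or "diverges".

phi is separable, so gradient descent decouples: s follows -∂phi/∂s, t follows -∂phi/∂t.
∂phi/∂s = 4(s - 3)(s - 1)(s + 1); at s=4 this is 60, so s decreases.
∂phi/∂t = -24(t - 3)(t - 2)(t + 1); at t=-2 this is 480, so t decreases.
The t-coordinate has no critical point in that direction and runs off to infinity.

diverges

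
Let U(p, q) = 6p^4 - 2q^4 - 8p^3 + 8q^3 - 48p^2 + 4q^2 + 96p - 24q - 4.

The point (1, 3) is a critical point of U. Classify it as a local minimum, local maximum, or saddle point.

local maximum

The mixed partial ∂²U/∂p∂q is 0, so the Hessian at any point is diag(U_pp, U_qq) = diag(24(3p^2 - 2p - 4), 8(-3q^2 + 6q + 1)).
At (1, 3): H = diag(-72, -64).
Both eigenvalues are negative, so H is negative definite: a local maximum.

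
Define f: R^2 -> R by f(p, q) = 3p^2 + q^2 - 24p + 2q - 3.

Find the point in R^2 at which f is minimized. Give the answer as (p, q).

f(p,q) separates as A(p) + B(q) − 3, so its minimum is min A + min B − 3.
A'(p) = 6p - 24 vanishes at p ∈ {4}; B'(q) = 2q + 2 vanishes at q ∈ {-1}.
Local minima of A (where A''>0): A(4)=-48. Local minima of B: B(-1)=-1.
So the global minimum of f is A(4) + B(-1) − 3 = -48 − 1 − 3 = -52, attained at (4, -1).

(4, -1)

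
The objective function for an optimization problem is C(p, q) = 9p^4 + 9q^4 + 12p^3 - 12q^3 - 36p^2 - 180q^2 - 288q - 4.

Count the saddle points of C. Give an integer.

C separates as a function of p plus a function of q, so ∇C=0 decouples.
∂C/∂p = 36p(p - 1)(p + 2) = 0 at p ∈ {-2, 0, 1}; ∂C/∂q = 36(q - 4)(q + 1)(q + 2) = 0 at q ∈ {-2, -1, 4}.
The Hessian is diagonal: diag(C_pp, C_qq). Second derivatives: C_pp(-2)=216, C_pp(0)=-72, C_pp(1)=108; C_qq(-2)=216, C_qq(-1)=-180, C_qq(4)=1080.
Saddle points occur where the two diagonal entries have opposite signs: (-2, -1), (0, -2), (0, 4), (1, -1). Count: 4.

4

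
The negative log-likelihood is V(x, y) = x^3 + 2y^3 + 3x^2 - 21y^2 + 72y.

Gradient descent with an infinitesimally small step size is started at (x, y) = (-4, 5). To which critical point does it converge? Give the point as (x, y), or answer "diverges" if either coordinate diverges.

diverges

V is separable, so gradient descent decouples: x follows -∂V/∂x, y follows -∂V/∂y.
∂V/∂x = 3x(x + 2); at x=-4 this is 24, so x decreases.
∂V/∂y = 6(y - 4)(y - 3); at y=5 this is 12, so y decreases.
The x-coordinate has no critical point in that direction and runs off to infinity.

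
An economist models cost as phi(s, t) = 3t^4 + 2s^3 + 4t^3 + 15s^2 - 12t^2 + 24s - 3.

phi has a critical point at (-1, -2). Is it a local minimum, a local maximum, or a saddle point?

local minimum

The mixed partial ∂²phi/∂s∂t is 0, so the Hessian at any point is diag(phi_ss, phi_tt) = diag(6(2s + 5), 12(3t^2 + 2t - 2)).
At (-1, -2): H = diag(18, 72).
Both eigenvalues are positive, so H is positive definite: a local minimum.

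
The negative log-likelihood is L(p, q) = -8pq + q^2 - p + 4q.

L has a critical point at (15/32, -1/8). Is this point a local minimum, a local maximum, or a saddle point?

The Hessian of L is constant: H = [[0, -8], [-8, 2]].
det(H) = 0·2 − (-8)² = -64.
Since det(H) < 0, H is indefinite and the critical point is a saddle point.

saddle point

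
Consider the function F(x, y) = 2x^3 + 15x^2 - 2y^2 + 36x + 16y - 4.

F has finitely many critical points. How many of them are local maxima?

F separates as a function of x plus a function of y, so ∇F=0 decouples.
∂F/∂x = 6(x + 2)(x + 3) = 0 at x ∈ {-3, -2}; ∂F/∂y = -4(y - 4) = 0 at y ∈ {4}.
The Hessian is diagonal: diag(F_xx, F_yy). Second derivatives: F_xx(-3)=-6, F_xx(-2)=6; F_yy(4)=-4.
Local maxima occur where both diagonal entries negative: (-3, 4). Count: 1.

1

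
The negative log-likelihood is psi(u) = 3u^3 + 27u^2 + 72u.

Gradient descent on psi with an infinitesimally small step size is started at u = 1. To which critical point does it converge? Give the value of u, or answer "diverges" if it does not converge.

psi'(u) = 9(u + 2)(u + 4), so psi'(1) = 135.
Gradient descent moves in the -psi' direction, i.e. u is decreasing.
The nearest critical point in that direction is u = -2, where psi'' = 18 > 0 (a local minimum). The iterate converges there.

-2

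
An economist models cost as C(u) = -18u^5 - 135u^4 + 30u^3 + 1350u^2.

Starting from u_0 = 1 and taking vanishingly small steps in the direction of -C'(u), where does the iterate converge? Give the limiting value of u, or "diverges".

0

C'(u) = -90u(u - 2)(u + 3)(u + 5), so C'(1) = 2160.
Gradient descent moves in the -C' direction, i.e. u is decreasing.
The nearest critical point in that direction is u = 0, where C'' = 2700 > 0 (a local minimum). The iterate converges there.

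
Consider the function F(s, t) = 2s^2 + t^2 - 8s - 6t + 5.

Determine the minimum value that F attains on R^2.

F(s,t) separates as P(s) + Q(t) + 5, so its minimum is min P + min Q + 5.
P'(s) = 4s - 8 vanishes at s ∈ {2}; Q'(t) = 2(t - 3) vanishes at t ∈ {3}.
Local minima of P (where P''>0): P(2)=-8. Local minima of Q: Q(3)=-9.
So the global minimum of F is P(2) + Q(3) + 5 = -8 − 9 + 5 = -12, attained at (2, 3).

-12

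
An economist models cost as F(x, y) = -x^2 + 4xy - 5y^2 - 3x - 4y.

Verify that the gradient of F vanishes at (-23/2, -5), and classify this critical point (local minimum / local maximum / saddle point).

local maximum

∇F = (-2x + 4y - 3, 4x - 10y - 4); substituting (-23/2, -5) gives ∇F = (0, 0), so (-23/2, -5) is indeed a critical point.
The Hessian of F is constant: H = [[-2, 4], [4, -10]].
det(H) = (-2)·(-10) − 4² = 4.
det(H) > 0 and tr(H) = -12 < 0, so H is negative definite and the point is a local maximum.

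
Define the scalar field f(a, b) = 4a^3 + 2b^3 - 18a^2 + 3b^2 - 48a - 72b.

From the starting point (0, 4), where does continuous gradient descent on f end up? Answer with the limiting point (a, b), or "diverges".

(4, 3)

f is separable, so gradient descent decouples: a follows -∂f/∂a, b follows -∂f/∂b.
∂f/∂a = 12(a - 4)(a + 1); at a=0 this is -48, so a increases.
∂f/∂b = 6(b - 3)(b + 4); at b=4 this is 48, so b decreases.
a converges to its nearest critical value 4 (a local min of the a-part); b converges to 3. The iterate converges to (4, 3).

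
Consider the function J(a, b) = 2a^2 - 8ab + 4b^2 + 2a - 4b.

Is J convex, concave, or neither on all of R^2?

J is quadratic, so its Hessian is the constant matrix H = [[4, -8], [-8, 8]].
det(H) = -32, tr(H) = 12.
det(H) < 0, so H is indefinite: neither convex nor concave.

neither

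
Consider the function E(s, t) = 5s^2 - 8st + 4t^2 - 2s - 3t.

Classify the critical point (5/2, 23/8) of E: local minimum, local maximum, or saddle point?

The Hessian of E is constant: H = [[10, -8], [-8, 8]].
det(H) = 10·8 − (-8)² = 16.
det(H) > 0 and tr(H) = 18 > 0, so H is positive definite and the point is a local minimum.

local minimum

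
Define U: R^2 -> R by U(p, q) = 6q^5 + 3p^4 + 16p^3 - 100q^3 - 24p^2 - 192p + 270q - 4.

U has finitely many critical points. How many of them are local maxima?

U separates as a function of p plus a function of q, so ∇U=0 decouples.
∂U/∂p = 12(p - 2)(p + 2)(p + 4) = 0 at p ∈ {-4, -2, 2}; ∂U/∂q = 30(q - 3)(q - 1)(q + 1)(q + 3) = 0 at q ∈ {-3, -1, 1, 3}.
The Hessian is diagonal: diag(U_pp, U_qq). Second derivatives: U_pp(-4)=144, U_pp(-2)=-96, U_pp(2)=288; U_qq(-3)=-1440, U_qq(-1)=480, U_qq(1)=-480, U_qq(3)=1440.
Local maxima occur where both diagonal entries negative: (-2, -3), (-2, 1). Count: 2.

2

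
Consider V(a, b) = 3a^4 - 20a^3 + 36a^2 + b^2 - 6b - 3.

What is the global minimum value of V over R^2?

V(a,b) separates as P(a) + Q(b) − 3, so its minimum is min P + min Q − 3.
P'(a) = 12a(a - 3)(a - 2) vanishes at a ∈ {0, 2, 3}; Q'(b) = 2b - 6 vanishes at b ∈ {3}.
Local minima of P (where P''>0): P(0)=0, P(3)=27. Local minima of Q: Q(3)=-9.
So the global minimum of V is P(0) + Q(3) − 3 = 0 − 9 − 3 = -12, attained at (0, 3).

-12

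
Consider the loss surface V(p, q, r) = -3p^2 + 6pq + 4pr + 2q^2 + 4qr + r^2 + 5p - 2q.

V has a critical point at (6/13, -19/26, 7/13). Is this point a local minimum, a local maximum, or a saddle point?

saddle point

The Hessian is constant: H = [[-6, 6, 4], [6, 4, 4], [4, 4, 2]].
Leading principal minors: Δ₁ = -6, Δ₂ = -60, Δ₃ = 104.
The minors fit neither the all-positive nor the alternating-sign pattern, so H is indefinite: a saddle point.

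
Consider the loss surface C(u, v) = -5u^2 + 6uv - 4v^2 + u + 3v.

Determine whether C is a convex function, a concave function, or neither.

concave

C is quadratic, so its Hessian is the constant matrix H = [[-10, 6], [6, -8]].
det(H) = 44, tr(H) = -18.
det(H) > 0 and tr(H) < 0, so H is negative definite everywhere: concave.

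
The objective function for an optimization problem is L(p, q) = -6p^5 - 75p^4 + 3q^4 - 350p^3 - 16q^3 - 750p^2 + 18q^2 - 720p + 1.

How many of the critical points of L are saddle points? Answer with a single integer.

L separates as a function of p plus a function of q, so ∇L=0 decouples.
∂L/∂p = -30(p + 1)(p + 2)(p + 3)(p + 4) = 0 at p ∈ {-4, -3, -2, -1}; ∂L/∂q = 12q(q - 3)(q - 1) = 0 at q ∈ {0, 1, 3}.
The Hessian is diagonal: diag(L_pp, L_qq). Second derivatives: L_pp(-4)=180, L_pp(-3)=-60, L_pp(-2)=60, L_pp(-1)=-180; L_qq(0)=36, L_qq(1)=-24, L_qq(3)=72.
Saddle points occur where the two diagonal entries have opposite signs: (-4, 1), (-3, 0), (-3, 3), (-2, 1), (-1, 0), (-1, 3). Count: 6.

6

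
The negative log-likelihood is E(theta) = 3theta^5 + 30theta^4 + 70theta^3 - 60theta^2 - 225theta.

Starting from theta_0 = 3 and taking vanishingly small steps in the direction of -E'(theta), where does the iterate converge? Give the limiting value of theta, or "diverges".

1

E'(theta) = 15(theta - 1)(theta + 1)(theta + 3)(theta + 5), so E'(3) = 5760.
Gradient descent moves in the -E' direction, i.e. theta is decreasing.
The nearest critical point in that direction is theta = 1, where E'' = 720 > 0 (a local minimum). The iterate converges there.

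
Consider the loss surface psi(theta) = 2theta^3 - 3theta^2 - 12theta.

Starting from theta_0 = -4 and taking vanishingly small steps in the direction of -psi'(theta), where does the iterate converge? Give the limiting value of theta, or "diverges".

psi'(theta) = 6(theta - 2)(theta + 1), so psi'(-4) = 108.
Gradient descent moves in the -psi' direction, i.e. theta is decreasing.
There is no critical point below theta=-4, and psi' keeps the same sign, so the iterate runs off to −∞.

diverges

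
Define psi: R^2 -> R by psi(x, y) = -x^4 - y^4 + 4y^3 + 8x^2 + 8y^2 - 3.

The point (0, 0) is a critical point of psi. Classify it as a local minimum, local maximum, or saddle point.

The mixed partial ∂²psi/∂x∂y is 0, so the Hessian at any point is diag(psi_xx, psi_yy) = diag(4(-3x^2 + 4), 4(-3y^2 + 6y + 4)).
At (0, 0): H = diag(16, 16).
Both eigenvalues are positive, so H is positive definite: a local minimum.

local minimum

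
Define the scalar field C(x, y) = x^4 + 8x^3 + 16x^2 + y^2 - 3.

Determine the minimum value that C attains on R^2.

-3

C(x,y) separates as P(x) + Q(y) − 3, so its minimum is min P + min Q − 3.
P'(x) = 4x(x + 2)(x + 4) vanishes at x ∈ {-4, -2, 0}; Q'(y) = 2y vanishes at y ∈ {0}.
Local minima of P (where P''>0): P(-4)=0, P(0)=0. Local minima of Q: Q(0)=0.
So the global minimum of C is P(-4) + Q(0) − 3 = 0 + 0 − 3 = -3, attained at (-4, 0).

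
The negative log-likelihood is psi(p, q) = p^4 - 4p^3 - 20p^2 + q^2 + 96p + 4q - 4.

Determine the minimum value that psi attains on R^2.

-287

psi(p,q) separates as A(p) + B(q) − 4, so its minimum is min A + min B − 4.
A'(p) = 4(p - 4)(p - 2)(p + 3) vanishes at p ∈ {-3, 2, 4}; B'(q) = 2q + 4 vanishes at q ∈ {-2}.
Local minima of A (where A''>0): A(-3)=-279, A(4)=64. Local minima of B: B(-2)=-4.
So the global minimum of psi is A(-3) + B(-2) − 4 = -279 − 4 − 4 = -287, attained at (-3, -2).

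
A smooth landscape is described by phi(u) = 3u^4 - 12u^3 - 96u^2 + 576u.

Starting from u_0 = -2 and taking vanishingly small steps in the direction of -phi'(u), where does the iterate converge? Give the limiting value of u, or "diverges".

phi'(u) = 12(u - 4)(u - 3)(u + 4), so phi'(-2) = 720.
Gradient descent moves in the -phi' direction, i.e. u is decreasing.
The nearest critical point in that direction is u = -4, where phi'' = 672 > 0 (a local minimum). The iterate converges there.

-4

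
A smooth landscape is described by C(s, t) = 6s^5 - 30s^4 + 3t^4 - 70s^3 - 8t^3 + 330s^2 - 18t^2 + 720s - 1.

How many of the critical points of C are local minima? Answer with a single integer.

C separates as a function of s plus a function of t, so ∇C=0 decouples.
∂C/∂s = 30(s - 4)(s - 3)(s + 1)(s + 2) = 0 at s ∈ {-2, -1, 3, 4}; ∂C/∂t = 12t(t - 3)(t + 1) = 0 at t ∈ {-1, 0, 3}.
The Hessian is diagonal: diag(C_ss, C_tt). Second derivatives: C_ss(-2)=-900, C_ss(-1)=600, C_ss(3)=-600, C_ss(4)=900; C_tt(-1)=48, C_tt(0)=-36, C_tt(3)=144.
Local minima occur where both diagonal entries positive: (-1, -1), (-1, 3), (4, -1), (4, 3). Count: 4.

4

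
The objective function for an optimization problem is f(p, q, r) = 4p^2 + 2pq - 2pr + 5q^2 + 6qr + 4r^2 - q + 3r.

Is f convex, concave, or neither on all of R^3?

f is quadratic, so its Hessian is the constant matrix H = [[8, 2, -2], [2, 10, 6], [-2, 6, 8]].
Leading principal minors: 8, 76, 232.
All positive ⇒ H ≻ 0 ⇒ convex.

convex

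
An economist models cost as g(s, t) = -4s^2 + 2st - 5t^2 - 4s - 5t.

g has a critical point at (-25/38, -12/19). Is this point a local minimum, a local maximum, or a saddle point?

local maximum

The Hessian of g is constant: H = [[-8, 2], [2, -10]].
det(H) = (-8)·(-10) − 2² = 76.
det(H) > 0 and tr(H) = -18 < 0, so H is negative definite and the point is a local maximum.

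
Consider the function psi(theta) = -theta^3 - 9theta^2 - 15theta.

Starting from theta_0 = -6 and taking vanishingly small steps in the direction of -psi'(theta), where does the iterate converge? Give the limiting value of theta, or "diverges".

-5

psi'(theta) = -3(theta + 1)(theta + 5), so psi'(-6) = -15.
Gradient descent moves in the -psi' direction, i.e. theta is increasing.
The nearest critical point in that direction is theta = -5, where psi'' = 12 > 0 (a local minimum). The iterate converges there.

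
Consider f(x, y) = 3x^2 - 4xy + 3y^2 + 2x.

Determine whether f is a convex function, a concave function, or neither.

f is quadratic, so its Hessian is the constant matrix H = [[6, -4], [-4, 6]].
det(H) = 20, tr(H) = 12.
det(H) > 0 and tr(H) > 0, so H is positive definite everywhere: convex.

convex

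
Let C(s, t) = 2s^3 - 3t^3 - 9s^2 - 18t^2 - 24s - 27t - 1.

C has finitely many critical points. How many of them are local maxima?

C separates as a function of s plus a function of t, so ∇C=0 decouples.
∂C/∂s = 6(s - 4)(s + 1) = 0 at s ∈ {-1, 4}; ∂C/∂t = -9(t + 1)(t + 3) = 0 at t ∈ {-3, -1}.
The Hessian is diagonal: diag(C_ss, C_tt). Second derivatives: C_ss(-1)=-30, C_ss(4)=30; C_tt(-3)=18, C_tt(-1)=-18.
Local maxima occur where both diagonal entries negative: (-1, -1). Count: 1.

1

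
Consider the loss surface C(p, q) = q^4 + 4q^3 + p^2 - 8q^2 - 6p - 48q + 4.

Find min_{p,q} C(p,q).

C(p,q) separates as A(p) + B(q) + 4, so its minimum is min A + min B + 4.
A'(p) = 2p - 6 vanishes at p ∈ {3}; B'(q) = 4(q - 2)(q + 2)(q + 3) vanishes at q ∈ {-3, -2, 2}.
Local minima of A (where A''>0): A(3)=-9. Local minima of B: B(-3)=45, B(2)=-80.
So the global minimum of C is A(3) + B(2) + 4 = -9 − 80 + 4 = -85, attained at (3, 2).

-85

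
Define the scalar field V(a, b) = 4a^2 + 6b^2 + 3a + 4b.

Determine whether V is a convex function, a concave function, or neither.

convex

V is quadratic, so its Hessian is the constant matrix H = [[8, 0], [0, 12]].
det(H) = 96, tr(H) = 20.
det(H) > 0 and tr(H) > 0, so H is positive definite everywhere: convex.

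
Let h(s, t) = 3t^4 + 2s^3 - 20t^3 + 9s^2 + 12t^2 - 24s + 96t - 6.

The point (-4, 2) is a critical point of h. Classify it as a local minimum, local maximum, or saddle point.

The mixed partial ∂²h/∂s∂t is 0, so the Hessian at any point is diag(h_ss, h_tt) = diag(6(2s + 3), 12(3t^2 - 10t + 2)).
At (-4, 2): H = diag(-30, -72).
Both eigenvalues are negative, so H is negative definite: a local maximum.

local maximum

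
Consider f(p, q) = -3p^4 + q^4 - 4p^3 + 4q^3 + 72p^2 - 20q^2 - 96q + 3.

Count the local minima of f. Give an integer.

f separates as a function of p plus a function of q, so ∇f=0 decouples.
∂f/∂p = -12p(p - 3)(p + 4) = 0 at p ∈ {-4, 0, 3}; ∂f/∂q = 4(q - 3)(q + 2)(q + 4) = 0 at q ∈ {-4, -2, 3}.
The Hessian is diagonal: diag(f_pp, f_qq). Second derivatives: f_pp(-4)=-336, f_pp(0)=144, f_pp(3)=-252; f_qq(-4)=56, f_qq(-2)=-40, f_qq(3)=140.
Local minima occur where both diagonal entries positive: (0, -4), (0, 3). Count: 2.

2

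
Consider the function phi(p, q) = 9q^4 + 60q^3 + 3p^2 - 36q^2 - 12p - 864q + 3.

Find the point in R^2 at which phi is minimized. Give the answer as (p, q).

phi(p,q) separates as A(p) + B(q) + 3, so its minimum is min A + min B + 3.
A'(p) = 6p - 12 vanishes at p ∈ {2}; B'(q) = 36(q - 2)(q + 3)(q + 4) vanishes at q ∈ {-4, -3, 2}.
Local minima of A (where A''>0): A(2)=-12. Local minima of B: B(-4)=1344, B(2)=-1248.
So the global minimum of phi is A(2) + B(2) + 3 = -12 − 1248 + 3 = -1257, attained at (2, 2).

(2, 2)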